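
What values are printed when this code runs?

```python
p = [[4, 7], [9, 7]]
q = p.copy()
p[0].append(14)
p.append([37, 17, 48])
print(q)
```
[[4, 7, 14], [9, 7]]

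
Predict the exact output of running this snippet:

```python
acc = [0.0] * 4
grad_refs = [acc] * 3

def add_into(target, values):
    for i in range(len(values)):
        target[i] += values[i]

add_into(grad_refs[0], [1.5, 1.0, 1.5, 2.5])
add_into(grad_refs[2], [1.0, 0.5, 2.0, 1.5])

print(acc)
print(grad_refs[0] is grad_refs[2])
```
[2.5, 1.5, 3.5, 4.0]
True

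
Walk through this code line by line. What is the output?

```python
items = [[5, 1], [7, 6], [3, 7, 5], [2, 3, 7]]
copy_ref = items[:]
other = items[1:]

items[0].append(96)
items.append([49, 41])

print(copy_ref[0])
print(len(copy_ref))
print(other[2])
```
[5, 1, 96]
4
[2, 3, 7]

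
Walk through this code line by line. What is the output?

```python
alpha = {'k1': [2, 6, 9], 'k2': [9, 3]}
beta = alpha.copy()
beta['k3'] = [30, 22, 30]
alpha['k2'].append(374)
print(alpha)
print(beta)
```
{'k1': [2, 6, 9], 'k2': [9, 3, 374]}
{'k1': [2, 6, 9], 'k2': [9, 3, 374], 'k3': [30, 22, 30]}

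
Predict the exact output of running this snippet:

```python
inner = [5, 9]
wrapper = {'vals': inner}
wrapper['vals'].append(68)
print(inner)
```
[5, 9, 68]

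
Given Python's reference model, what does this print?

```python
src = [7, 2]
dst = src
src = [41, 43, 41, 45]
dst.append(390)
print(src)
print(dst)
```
[41, 43, 41, 45]
[7, 2, 390]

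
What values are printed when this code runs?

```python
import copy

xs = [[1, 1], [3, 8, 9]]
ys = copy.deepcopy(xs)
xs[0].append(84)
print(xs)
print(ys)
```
[[1, 1, 84], [3, 8, 9]]
[[1, 1], [3, 8, 9]]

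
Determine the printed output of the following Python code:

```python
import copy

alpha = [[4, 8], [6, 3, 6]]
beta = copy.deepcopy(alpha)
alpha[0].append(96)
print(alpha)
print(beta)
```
[[4, 8, 96], [6, 3, 6]]
[[4, 8], [6, 3, 6]]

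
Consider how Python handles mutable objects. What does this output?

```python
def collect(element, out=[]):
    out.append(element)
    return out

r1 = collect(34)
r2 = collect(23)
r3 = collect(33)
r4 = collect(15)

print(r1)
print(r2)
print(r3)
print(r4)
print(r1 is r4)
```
[34, 23, 33, 15]
[34, 23, 33, 15]
[34, 23, 33, 15]
[34, 23, 33, 15]
True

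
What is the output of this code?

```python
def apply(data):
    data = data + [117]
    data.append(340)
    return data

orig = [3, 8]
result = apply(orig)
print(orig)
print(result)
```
[3, 8]
[3, 8, 117, 340]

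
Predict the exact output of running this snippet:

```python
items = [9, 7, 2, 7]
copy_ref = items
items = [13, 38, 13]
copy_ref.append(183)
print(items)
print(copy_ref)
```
[13, 38, 13]
[9, 7, 2, 7, 183]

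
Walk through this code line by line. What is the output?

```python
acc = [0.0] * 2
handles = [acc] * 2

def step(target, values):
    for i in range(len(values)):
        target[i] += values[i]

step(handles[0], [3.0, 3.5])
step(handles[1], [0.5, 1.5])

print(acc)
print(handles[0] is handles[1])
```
[3.5, 5.0]
True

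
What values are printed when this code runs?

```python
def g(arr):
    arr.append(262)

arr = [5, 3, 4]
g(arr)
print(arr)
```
[5, 3, 4, 262]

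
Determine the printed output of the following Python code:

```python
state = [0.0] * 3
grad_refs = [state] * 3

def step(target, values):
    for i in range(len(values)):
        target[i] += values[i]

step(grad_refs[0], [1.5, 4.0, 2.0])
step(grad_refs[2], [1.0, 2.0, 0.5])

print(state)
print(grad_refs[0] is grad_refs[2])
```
[2.5, 6.0, 2.5]
True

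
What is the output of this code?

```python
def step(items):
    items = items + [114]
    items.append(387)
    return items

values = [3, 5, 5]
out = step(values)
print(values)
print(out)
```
[3, 5, 5]
[3, 5, 5, 114, 387]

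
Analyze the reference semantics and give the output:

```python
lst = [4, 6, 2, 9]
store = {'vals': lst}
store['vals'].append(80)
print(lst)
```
[4, 6, 2, 9, 80]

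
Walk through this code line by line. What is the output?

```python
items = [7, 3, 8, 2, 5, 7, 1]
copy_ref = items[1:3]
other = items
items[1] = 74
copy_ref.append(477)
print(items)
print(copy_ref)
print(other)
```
[7, 74, 8, 2, 5, 7, 1]
[3, 8, 477]
[7, 74, 8, 2, 5, 7, 1]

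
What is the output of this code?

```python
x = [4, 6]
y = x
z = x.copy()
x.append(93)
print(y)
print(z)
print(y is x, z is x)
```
[4, 6, 93]
[4, 6]
True False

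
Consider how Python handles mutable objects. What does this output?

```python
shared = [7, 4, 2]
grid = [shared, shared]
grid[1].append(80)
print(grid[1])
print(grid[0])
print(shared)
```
[7, 4, 2, 80]
[7, 4, 2, 80]
[7, 4, 2, 80]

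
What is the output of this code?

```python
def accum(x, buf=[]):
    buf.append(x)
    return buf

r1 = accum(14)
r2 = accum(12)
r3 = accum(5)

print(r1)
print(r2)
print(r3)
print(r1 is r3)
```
[14, 12, 5]
[14, 12, 5]
[14, 12, 5]
True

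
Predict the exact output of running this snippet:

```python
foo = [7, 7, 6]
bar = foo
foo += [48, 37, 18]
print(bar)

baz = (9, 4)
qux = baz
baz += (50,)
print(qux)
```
[7, 7, 6, 48, 37, 18]
(9, 4)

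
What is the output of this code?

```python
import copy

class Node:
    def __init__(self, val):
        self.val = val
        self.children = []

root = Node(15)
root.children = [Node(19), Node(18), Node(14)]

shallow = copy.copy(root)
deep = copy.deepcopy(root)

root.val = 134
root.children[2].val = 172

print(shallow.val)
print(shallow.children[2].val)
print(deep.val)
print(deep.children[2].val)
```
15
172
15
14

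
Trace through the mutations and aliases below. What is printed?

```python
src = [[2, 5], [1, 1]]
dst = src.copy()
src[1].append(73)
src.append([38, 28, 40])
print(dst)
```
[[2, 5], [1, 1, 73]]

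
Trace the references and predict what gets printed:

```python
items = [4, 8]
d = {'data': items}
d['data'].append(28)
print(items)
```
[4, 8, 28]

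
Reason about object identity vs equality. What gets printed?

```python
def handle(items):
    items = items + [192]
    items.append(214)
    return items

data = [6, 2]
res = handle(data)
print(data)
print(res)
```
[6, 2]
[6, 2, 192, 214]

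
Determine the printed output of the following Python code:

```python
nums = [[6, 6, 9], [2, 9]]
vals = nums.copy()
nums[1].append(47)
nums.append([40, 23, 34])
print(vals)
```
[[6, 6, 9], [2, 9, 47]]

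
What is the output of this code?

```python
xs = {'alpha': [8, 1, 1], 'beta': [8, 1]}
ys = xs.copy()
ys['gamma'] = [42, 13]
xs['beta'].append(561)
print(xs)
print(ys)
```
{'alpha': [8, 1, 1], 'beta': [8, 1, 561]}
{'alpha': [8, 1, 1], 'beta': [8, 1, 561], 'gamma': [42, 13]}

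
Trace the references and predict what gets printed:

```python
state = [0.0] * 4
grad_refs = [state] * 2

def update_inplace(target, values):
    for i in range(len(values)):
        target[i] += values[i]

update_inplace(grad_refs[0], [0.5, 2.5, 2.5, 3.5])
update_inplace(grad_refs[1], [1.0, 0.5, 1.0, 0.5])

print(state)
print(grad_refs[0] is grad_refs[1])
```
[1.5, 3.0, 3.5, 4.0]
True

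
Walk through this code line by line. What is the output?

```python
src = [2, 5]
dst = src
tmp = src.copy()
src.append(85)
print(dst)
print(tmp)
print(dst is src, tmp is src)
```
[2, 5, 85]
[2, 5]
True False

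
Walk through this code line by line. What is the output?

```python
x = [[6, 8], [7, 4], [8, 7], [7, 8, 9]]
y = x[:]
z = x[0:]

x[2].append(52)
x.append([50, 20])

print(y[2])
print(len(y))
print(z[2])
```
[8, 7, 52]
4
[8, 7, 52]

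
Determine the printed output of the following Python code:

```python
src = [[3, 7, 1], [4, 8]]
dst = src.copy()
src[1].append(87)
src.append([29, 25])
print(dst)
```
[[3, 7, 1], [4, 8, 87]]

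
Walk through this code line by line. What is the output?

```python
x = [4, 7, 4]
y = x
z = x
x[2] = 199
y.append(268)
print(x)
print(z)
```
[4, 7, 199, 268]
[4, 7, 199, 268]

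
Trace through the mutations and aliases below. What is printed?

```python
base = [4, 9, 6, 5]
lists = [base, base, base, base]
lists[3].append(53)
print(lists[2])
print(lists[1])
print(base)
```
[4, 9, 6, 5, 53]
[4, 9, 6, 5, 53]
[4, 9, 6, 5, 53]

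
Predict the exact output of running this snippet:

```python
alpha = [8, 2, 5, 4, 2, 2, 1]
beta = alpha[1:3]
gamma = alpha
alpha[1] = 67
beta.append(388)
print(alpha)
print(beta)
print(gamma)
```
[8, 67, 5, 4, 2, 2, 1]
[2, 5, 388]
[8, 67, 5, 4, 2, 2, 1]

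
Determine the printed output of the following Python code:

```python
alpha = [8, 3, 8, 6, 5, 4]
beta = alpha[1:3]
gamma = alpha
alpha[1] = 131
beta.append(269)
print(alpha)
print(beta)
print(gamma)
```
[8, 131, 8, 6, 5, 4]
[3, 8, 269]
[8, 131, 8, 6, 5, 4]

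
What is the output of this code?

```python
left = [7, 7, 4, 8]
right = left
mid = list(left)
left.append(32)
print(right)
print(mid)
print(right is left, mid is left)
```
[7, 7, 4, 8, 32]
[7, 7, 4, 8]
True False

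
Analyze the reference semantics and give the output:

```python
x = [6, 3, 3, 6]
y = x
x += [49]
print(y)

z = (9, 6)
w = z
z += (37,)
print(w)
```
[6, 3, 3, 6, 49]
(9, 6)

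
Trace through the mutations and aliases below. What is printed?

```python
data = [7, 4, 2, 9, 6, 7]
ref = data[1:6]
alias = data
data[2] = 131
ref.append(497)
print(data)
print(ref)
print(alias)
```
[7, 4, 131, 9, 6, 7]
[4, 2, 9, 6, 7, 497]
[7, 4, 131, 9, 6, 7]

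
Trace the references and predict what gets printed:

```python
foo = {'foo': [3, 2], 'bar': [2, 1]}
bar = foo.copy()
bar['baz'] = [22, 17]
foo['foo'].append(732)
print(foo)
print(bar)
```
{'foo': [3, 2, 732], 'bar': [2, 1]}
{'foo': [3, 2, 732], 'bar': [2, 1], 'baz': [22, 17]}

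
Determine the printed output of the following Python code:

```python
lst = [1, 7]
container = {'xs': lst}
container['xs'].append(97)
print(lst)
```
[1, 7, 97]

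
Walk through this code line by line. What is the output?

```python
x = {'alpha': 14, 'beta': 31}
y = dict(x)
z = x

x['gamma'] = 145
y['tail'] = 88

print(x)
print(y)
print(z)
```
{'alpha': 14, 'beta': 31, 'gamma': 145}
{'alpha': 14, 'beta': 31, 'tail': 88}
{'alpha': 14, 'beta': 31, 'gamma': 145}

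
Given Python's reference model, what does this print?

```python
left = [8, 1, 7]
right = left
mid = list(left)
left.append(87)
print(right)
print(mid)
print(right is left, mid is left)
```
[8, 1, 7, 87]
[8, 1, 7]
True False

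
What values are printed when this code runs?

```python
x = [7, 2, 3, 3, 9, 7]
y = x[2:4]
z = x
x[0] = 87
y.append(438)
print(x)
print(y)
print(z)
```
[87, 2, 3, 3, 9, 7]
[3, 3, 438]
[87, 2, 3, 3, 9, 7]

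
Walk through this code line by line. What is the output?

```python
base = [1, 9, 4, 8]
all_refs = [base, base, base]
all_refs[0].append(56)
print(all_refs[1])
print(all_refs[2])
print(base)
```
[1, 9, 4, 8, 56]
[1, 9, 4, 8, 56]
[1, 9, 4, 8, 56]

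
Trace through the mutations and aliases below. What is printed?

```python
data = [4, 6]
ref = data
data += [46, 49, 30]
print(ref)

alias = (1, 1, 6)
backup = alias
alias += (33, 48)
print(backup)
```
[4, 6, 46, 49, 30]
(1, 1, 6)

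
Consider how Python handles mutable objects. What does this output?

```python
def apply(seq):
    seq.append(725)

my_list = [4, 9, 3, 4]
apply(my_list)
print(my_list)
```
[4, 9, 3, 4, 725]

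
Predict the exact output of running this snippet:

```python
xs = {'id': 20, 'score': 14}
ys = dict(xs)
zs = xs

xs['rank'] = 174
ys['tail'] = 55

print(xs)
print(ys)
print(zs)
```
{'id': 20, 'score': 14, 'rank': 174}
{'id': 20, 'score': 14, 'tail': 55}
{'id': 20, 'score': 14, 'rank': 174}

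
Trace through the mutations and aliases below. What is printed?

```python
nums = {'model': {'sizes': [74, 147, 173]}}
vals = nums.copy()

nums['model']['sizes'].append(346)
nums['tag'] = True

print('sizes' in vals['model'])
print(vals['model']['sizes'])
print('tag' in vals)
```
True
[74, 147, 173, 346]
False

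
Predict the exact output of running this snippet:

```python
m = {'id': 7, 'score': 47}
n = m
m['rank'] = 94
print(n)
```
{'id': 7, 'score': 47, 'rank': 94}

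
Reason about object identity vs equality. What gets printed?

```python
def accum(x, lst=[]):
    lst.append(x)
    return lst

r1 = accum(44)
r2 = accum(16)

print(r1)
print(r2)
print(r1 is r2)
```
[44, 16]
[44, 16]
True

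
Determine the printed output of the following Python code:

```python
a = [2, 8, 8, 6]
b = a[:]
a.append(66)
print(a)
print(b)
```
[2, 8, 8, 6, 66]
[2, 8, 8, 6]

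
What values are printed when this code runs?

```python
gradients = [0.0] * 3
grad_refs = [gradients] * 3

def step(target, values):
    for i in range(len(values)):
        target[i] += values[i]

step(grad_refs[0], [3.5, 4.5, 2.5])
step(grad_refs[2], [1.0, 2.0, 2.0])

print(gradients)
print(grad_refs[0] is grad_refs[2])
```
[4.5, 6.5, 4.5]
True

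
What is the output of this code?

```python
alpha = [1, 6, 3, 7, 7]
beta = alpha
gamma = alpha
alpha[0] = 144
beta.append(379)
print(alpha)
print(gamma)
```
[144, 6, 3, 7, 7, 379]
[144, 6, 3, 7, 7, 379]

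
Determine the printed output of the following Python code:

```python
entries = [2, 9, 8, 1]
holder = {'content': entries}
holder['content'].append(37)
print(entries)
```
[2, 9, 8, 1, 37]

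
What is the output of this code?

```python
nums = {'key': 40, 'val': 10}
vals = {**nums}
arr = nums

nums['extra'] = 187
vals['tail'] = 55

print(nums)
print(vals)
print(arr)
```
{'key': 40, 'val': 10, 'extra': 187}
{'key': 40, 'val': 10, 'tail': 55}
{'key': 40, 'val': 10, 'extra': 187}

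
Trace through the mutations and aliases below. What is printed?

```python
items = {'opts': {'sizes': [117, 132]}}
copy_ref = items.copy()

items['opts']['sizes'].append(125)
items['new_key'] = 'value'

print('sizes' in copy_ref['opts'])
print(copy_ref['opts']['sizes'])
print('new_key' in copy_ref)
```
True
[117, 132, 125]
False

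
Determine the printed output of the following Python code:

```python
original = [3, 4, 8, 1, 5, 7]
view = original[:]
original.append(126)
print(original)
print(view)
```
[3, 4, 8, 1, 5, 7, 126]
[3, 4, 8, 1, 5, 7]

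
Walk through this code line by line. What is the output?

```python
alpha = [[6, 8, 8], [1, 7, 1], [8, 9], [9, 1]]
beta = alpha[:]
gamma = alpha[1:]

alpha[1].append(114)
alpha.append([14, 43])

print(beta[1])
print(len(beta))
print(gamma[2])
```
[1, 7, 1, 114]
4
[9, 1]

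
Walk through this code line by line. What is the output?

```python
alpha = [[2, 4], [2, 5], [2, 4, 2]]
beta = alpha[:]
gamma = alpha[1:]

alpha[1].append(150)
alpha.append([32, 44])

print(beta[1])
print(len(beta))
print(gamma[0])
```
[2, 5, 150]
3
[2, 5, 150]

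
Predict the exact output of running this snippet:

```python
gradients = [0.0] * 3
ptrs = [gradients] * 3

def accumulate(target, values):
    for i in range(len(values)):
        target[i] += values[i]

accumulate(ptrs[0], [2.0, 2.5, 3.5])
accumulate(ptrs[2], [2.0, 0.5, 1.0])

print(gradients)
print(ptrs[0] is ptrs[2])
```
[4.0, 3.0, 4.5]
True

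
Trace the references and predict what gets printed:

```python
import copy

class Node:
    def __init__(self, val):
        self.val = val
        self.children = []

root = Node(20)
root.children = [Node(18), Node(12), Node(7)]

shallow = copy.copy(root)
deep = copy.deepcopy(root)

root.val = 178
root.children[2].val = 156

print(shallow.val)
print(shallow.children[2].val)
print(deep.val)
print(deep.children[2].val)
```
20
156
20
7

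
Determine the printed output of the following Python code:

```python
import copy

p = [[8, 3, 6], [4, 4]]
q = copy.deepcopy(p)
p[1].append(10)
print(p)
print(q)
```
[[8, 3, 6], [4, 4, 10]]
[[8, 3, 6], [4, 4]]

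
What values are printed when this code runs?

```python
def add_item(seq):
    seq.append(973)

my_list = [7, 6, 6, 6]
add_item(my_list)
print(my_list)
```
[7, 6, 6, 6, 973]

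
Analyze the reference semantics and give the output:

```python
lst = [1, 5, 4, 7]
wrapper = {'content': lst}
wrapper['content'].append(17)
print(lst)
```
[1, 5, 4, 7, 17]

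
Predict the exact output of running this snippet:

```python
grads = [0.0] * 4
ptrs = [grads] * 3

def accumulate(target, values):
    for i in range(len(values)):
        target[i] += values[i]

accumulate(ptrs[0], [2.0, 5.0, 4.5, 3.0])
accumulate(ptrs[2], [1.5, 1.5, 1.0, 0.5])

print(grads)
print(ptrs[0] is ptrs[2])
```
[3.5, 6.5, 5.5, 3.5]
True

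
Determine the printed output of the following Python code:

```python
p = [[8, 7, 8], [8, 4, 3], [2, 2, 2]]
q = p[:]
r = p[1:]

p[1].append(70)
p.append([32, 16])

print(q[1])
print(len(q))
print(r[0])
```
[8, 4, 3, 70]
3
[8, 4, 3, 70]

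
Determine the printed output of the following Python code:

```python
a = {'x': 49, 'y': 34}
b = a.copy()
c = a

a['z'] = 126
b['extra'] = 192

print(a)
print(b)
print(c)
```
{'x': 49, 'y': 34, 'z': 126}
{'x': 49, 'y': 34, 'extra': 192}
{'x': 49, 'y': 34, 'z': 126}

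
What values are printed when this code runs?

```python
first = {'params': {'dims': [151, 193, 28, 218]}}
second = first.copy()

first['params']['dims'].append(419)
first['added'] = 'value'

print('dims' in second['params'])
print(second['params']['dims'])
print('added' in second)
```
True
[151, 193, 28, 218, 419]
False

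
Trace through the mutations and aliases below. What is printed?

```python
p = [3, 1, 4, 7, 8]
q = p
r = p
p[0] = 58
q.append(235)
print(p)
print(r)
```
[58, 1, 4, 7, 8, 235]
[58, 1, 4, 7, 8, 235]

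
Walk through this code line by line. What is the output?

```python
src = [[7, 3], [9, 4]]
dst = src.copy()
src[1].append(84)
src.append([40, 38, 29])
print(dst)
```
[[7, 3], [9, 4, 84]]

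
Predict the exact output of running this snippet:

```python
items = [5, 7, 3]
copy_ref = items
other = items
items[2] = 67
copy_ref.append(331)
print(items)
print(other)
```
[5, 7, 67, 331]
[5, 7, 67, 331]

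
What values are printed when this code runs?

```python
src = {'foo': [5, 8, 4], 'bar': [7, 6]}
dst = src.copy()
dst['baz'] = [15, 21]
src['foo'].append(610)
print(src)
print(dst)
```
{'foo': [5, 8, 4, 610], 'bar': [7, 6]}
{'foo': [5, 8, 4, 610], 'bar': [7, 6], 'baz': [15, 21]}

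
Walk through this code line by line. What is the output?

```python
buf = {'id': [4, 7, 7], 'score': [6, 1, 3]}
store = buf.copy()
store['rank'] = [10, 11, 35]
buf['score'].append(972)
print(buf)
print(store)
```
{'id': [4, 7, 7], 'score': [6, 1, 3, 972]}
{'id': [4, 7, 7], 'score': [6, 1, 3, 972], 'rank': [10, 11, 35]}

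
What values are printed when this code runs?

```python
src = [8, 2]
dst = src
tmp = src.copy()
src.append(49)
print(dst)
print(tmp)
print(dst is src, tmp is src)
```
[8, 2, 49]
[8, 2]
True False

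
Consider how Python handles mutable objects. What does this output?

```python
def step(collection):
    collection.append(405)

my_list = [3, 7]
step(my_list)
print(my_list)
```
[3, 7, 405]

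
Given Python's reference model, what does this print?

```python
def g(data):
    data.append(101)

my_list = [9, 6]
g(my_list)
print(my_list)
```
[9, 6, 101]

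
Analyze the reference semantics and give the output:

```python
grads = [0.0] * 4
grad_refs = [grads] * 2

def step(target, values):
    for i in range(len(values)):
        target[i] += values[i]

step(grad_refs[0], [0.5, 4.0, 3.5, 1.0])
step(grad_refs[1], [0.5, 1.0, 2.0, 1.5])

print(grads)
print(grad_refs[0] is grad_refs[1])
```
[1.0, 5.0, 5.5, 2.5]
True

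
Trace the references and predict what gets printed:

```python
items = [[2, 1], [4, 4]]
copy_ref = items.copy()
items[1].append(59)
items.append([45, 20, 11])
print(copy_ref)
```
[[2, 1], [4, 4, 59]]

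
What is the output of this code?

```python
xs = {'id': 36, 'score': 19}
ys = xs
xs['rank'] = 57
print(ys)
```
{'id': 36, 'score': 19, 'rank': 57}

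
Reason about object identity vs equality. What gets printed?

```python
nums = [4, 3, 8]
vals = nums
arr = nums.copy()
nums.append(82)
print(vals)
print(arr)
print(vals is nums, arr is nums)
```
[4, 3, 8, 82]
[4, 3, 8]
True False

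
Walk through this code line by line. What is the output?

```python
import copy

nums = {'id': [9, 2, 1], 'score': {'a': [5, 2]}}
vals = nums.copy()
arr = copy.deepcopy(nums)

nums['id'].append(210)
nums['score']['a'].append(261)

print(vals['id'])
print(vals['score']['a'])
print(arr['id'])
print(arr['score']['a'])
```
[9, 2, 1, 210]
[5, 2, 261]
[9, 2, 1]
[5, 2]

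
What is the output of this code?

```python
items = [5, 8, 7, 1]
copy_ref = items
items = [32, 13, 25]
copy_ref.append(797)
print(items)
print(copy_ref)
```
[32, 13, 25]
[5, 8, 7, 1, 797]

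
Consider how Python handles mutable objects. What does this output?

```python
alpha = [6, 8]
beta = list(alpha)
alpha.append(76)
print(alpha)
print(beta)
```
[6, 8, 76]
[6, 8]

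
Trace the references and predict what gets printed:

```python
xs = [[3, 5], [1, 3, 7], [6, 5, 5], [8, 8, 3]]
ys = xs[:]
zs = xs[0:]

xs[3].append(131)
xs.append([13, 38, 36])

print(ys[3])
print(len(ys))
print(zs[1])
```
[8, 8, 3, 131]
4
[1, 3, 7]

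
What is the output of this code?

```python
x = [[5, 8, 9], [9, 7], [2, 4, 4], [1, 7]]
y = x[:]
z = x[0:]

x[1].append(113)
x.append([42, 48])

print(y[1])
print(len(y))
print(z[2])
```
[9, 7, 113]
4
[2, 4, 4]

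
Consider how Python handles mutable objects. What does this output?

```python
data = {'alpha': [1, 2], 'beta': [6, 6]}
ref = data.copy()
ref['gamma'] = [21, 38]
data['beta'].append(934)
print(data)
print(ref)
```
{'alpha': [1, 2], 'beta': [6, 6, 934]}
{'alpha': [1, 2], 'beta': [6, 6, 934], 'gamma': [21, 38]}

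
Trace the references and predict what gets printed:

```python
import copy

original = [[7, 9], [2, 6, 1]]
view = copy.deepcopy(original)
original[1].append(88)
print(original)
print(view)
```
[[7, 9], [2, 6, 1, 88]]
[[7, 9], [2, 6, 1]]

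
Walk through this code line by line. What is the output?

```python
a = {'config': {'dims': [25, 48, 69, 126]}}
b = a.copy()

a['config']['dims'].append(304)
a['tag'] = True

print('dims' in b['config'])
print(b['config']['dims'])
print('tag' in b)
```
True
[25, 48, 69, 126, 304]
False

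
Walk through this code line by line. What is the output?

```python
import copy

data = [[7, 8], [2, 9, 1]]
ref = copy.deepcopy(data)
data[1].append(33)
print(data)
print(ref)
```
[[7, 8], [2, 9, 1, 33]]
[[7, 8], [2, 9, 1]]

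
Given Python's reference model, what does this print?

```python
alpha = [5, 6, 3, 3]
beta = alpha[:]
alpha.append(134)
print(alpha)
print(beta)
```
[5, 6, 3, 3, 134]
[5, 6, 3, 3]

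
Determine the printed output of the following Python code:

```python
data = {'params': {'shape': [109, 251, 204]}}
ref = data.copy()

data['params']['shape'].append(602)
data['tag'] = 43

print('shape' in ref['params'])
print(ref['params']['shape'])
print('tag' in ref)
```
True
[109, 251, 204, 602]
False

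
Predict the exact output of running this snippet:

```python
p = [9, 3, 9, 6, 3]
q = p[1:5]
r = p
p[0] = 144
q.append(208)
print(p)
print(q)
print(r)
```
[144, 3, 9, 6, 3]
[3, 9, 6, 3, 208]
[144, 3, 9, 6, 3]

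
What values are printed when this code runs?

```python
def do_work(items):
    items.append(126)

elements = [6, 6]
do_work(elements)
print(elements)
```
[6, 6, 126]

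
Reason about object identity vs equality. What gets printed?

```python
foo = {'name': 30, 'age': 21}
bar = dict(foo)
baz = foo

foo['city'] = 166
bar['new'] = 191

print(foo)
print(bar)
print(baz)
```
{'name': 30, 'age': 21, 'city': 166}
{'name': 30, 'age': 21, 'new': 191}
{'name': 30, 'age': 21, 'city': 166}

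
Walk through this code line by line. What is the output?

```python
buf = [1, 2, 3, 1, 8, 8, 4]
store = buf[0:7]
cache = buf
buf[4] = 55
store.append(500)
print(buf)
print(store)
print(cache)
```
[1, 2, 3, 1, 55, 8, 4]
[1, 2, 3, 1, 8, 8, 4, 500]
[1, 2, 3, 1, 55, 8, 4]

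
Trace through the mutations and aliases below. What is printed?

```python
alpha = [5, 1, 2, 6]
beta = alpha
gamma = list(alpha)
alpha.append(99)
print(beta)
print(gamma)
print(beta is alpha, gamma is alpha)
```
[5, 1, 2, 6, 99]
[5, 1, 2, 6]
True False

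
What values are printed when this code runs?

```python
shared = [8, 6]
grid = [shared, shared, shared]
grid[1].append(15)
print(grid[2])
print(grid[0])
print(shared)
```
[8, 6, 15]
[8, 6, 15]
[8, 6, 15]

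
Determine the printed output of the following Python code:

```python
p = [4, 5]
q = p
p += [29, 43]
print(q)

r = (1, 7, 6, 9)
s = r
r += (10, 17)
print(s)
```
[4, 5, 29, 43]
(1, 7, 6, 9)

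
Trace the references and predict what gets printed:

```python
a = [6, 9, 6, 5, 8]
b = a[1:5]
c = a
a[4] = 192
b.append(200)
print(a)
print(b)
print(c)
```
[6, 9, 6, 5, 192]
[9, 6, 5, 8, 200]
[6, 9, 6, 5, 192]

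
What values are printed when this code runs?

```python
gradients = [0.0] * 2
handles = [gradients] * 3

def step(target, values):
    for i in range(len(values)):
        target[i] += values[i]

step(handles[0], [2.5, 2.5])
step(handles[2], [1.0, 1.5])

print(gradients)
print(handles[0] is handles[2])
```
[3.5, 4.0]
True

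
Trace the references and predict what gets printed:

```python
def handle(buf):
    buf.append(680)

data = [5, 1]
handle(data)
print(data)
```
[5, 1, 680]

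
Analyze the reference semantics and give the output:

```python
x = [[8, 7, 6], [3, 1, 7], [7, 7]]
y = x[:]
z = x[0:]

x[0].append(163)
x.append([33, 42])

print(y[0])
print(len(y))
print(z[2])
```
[8, 7, 6, 163]
3
[7, 7]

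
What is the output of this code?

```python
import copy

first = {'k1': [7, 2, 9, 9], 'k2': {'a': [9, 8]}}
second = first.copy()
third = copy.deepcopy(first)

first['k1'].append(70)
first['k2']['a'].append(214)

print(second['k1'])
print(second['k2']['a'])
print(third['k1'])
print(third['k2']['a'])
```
[7, 2, 9, 9, 70]
[9, 8, 214]
[7, 2, 9, 9]
[9, 8]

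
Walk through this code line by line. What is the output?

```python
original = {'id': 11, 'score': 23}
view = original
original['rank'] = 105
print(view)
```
{'id': 11, 'score': 23, 'rank': 105}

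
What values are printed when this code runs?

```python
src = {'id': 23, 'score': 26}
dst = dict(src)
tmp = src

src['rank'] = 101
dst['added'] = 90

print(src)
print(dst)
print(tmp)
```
{'id': 23, 'score': 26, 'rank': 101}
{'id': 23, 'score': 26, 'added': 90}
{'id': 23, 'score': 26, 'rank': 101}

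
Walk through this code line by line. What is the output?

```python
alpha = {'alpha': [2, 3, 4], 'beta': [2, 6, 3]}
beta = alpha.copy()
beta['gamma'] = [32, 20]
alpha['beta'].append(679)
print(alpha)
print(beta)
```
{'alpha': [2, 3, 4], 'beta': [2, 6, 3, 679]}
{'alpha': [2, 3, 4], 'beta': [2, 6, 3, 679], 'gamma': [32, 20]}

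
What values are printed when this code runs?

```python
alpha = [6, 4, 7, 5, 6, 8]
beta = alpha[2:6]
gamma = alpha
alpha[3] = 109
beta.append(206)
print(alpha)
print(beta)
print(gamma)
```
[6, 4, 7, 109, 6, 8]
[7, 5, 6, 8, 206]
[6, 4, 7, 109, 6, 8]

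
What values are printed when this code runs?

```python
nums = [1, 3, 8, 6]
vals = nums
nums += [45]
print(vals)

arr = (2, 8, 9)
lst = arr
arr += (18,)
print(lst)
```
[1, 3, 8, 6, 45]
(2, 8, 9)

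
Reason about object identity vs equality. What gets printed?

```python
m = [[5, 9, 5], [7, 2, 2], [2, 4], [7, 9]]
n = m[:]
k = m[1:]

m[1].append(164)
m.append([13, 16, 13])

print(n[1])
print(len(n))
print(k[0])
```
[7, 2, 2, 164]
4
[7, 2, 2, 164]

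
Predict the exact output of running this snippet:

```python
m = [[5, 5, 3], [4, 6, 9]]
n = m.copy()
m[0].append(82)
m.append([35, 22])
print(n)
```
[[5, 5, 3, 82], [4, 6, 9]]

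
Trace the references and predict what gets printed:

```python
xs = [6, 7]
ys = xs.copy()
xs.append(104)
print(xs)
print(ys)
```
[6, 7, 104]
[6, 7]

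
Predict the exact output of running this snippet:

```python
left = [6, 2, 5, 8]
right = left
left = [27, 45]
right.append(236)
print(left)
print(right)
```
[27, 45]
[6, 2, 5, 8, 236]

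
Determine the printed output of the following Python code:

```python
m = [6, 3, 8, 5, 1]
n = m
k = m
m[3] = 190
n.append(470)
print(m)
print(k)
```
[6, 3, 8, 190, 1, 470]
[6, 3, 8, 190, 1, 470]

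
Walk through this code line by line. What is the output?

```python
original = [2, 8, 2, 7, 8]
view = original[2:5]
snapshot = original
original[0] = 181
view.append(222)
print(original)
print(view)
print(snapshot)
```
[181, 8, 2, 7, 8]
[2, 7, 8, 222]
[181, 8, 2, 7, 8]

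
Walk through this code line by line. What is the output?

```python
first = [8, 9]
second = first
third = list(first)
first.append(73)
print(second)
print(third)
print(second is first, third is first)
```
[8, 9, 73]
[8, 9]
True False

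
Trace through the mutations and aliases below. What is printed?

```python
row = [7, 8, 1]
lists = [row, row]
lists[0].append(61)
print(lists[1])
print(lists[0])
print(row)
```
[7, 8, 1, 61]
[7, 8, 1, 61]
[7, 8, 1, 61]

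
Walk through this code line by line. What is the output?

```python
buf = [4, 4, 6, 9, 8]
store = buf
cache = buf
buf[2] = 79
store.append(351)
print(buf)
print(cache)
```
[4, 4, 79, 9, 8, 351]
[4, 4, 79, 9, 8, 351]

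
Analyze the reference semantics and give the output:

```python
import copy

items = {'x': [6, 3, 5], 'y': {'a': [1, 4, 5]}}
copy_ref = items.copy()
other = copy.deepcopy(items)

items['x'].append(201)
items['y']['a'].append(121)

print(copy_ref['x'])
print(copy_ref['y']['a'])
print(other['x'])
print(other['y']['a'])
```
[6, 3, 5, 201]
[1, 4, 5, 121]
[6, 3, 5]
[1, 4, 5]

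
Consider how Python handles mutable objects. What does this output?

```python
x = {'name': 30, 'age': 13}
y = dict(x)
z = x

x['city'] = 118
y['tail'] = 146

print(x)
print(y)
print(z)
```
{'name': 30, 'age': 13, 'city': 118}
{'name': 30, 'age': 13, 'tail': 146}
{'name': 30, 'age': 13, 'city': 118}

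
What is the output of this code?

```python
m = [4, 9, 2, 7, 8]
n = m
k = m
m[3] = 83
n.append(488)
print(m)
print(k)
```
[4, 9, 2, 83, 8, 488]
[4, 9, 2, 83, 8, 488]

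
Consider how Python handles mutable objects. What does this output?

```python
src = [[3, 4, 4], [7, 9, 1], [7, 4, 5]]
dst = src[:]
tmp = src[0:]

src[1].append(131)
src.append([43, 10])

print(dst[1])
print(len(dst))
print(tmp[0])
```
[7, 9, 1, 131]
3
[3, 4, 4]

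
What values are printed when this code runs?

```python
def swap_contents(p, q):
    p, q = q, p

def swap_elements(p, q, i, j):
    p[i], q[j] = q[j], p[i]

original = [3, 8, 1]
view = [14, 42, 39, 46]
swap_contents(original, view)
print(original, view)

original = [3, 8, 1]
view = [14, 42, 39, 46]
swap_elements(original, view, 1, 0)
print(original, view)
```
[3, 8, 1] [14, 42, 39, 46]
[3, 14, 1] [8, 42, 39, 46]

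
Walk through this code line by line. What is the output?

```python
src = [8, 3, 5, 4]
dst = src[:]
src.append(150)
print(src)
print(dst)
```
[8, 3, 5, 4, 150]
[8, 3, 5, 4]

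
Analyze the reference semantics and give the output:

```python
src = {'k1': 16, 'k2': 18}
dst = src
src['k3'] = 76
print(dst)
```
{'k1': 16, 'k2': 18, 'k3': 76}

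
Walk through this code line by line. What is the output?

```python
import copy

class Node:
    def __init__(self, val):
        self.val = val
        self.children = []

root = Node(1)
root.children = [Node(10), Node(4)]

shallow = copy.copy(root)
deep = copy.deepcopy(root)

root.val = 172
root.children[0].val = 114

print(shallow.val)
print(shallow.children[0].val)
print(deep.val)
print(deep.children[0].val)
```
1
114
1
10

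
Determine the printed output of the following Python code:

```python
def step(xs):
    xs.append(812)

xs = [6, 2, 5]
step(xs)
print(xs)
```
[6, 2, 5, 812]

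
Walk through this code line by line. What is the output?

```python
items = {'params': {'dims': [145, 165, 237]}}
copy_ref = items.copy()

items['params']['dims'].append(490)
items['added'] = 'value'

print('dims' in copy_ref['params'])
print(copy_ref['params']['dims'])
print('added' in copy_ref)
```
True
[145, 165, 237, 490]
False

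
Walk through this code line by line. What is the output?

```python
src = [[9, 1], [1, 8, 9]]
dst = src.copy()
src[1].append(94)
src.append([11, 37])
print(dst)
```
[[9, 1], [1, 8, 9, 94]]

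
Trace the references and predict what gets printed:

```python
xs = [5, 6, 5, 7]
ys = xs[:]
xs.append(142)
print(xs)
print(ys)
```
[5, 6, 5, 7, 142]
[5, 6, 5, 7]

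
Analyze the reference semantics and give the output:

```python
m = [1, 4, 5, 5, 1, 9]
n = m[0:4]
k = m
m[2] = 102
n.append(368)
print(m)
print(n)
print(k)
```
[1, 4, 102, 5, 1, 9]
[1, 4, 5, 5, 368]
[1, 4, 102, 5, 1, 9]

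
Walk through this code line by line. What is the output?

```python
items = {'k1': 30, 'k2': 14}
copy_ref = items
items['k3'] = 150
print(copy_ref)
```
{'k1': 30, 'k2': 14, 'k3': 150}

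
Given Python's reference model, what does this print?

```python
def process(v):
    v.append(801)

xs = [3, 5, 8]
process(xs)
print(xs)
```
[3, 5, 8, 801]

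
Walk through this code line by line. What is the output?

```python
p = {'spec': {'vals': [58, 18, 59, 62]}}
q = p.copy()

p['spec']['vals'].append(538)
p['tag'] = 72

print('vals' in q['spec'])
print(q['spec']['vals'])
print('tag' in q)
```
True
[58, 18, 59, 62, 538]
False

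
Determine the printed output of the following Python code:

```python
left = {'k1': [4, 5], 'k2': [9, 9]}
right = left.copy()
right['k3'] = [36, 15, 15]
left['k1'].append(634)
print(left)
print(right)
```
{'k1': [4, 5, 634], 'k2': [9, 9]}
{'k1': [4, 5, 634], 'k2': [9, 9], 'k3': [36, 15, 15]}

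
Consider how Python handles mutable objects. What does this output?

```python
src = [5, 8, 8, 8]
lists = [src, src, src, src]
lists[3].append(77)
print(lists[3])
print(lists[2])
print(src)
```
[5, 8, 8, 8, 77]
[5, 8, 8, 8, 77]
[5, 8, 8, 8, 77]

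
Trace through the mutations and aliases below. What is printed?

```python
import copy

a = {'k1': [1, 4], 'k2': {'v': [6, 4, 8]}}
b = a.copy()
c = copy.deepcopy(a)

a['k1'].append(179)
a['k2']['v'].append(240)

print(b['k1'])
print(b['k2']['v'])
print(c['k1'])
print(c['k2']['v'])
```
[1, 4, 179]
[6, 4, 8, 240]
[1, 4]
[6, 4, 8]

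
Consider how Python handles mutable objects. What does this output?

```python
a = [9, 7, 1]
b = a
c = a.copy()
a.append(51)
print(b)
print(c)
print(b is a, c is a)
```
[9, 7, 1, 51]
[9, 7, 1]
True False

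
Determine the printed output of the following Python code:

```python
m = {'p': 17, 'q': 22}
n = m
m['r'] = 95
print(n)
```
{'p': 17, 'q': 22, 'r': 95}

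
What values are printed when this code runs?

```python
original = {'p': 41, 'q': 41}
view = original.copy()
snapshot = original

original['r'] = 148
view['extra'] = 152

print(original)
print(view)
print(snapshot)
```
{'p': 41, 'q': 41, 'r': 148}
{'p': 41, 'q': 41, 'extra': 152}
{'p': 41, 'q': 41, 'r': 148}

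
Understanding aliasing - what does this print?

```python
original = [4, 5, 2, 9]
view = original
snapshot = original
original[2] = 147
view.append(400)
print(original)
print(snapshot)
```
[4, 5, 147, 9, 400]
[4, 5, 147, 9, 400]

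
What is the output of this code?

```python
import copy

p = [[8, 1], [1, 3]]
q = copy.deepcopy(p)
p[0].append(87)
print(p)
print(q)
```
[[8, 1, 87], [1, 3]]
[[8, 1], [1, 3]]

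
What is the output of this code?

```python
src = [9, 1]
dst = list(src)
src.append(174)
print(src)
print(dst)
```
[9, 1, 174]
[9, 1]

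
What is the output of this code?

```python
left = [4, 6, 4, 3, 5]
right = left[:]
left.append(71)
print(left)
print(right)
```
[4, 6, 4, 3, 5, 71]
[4, 6, 4, 3, 5]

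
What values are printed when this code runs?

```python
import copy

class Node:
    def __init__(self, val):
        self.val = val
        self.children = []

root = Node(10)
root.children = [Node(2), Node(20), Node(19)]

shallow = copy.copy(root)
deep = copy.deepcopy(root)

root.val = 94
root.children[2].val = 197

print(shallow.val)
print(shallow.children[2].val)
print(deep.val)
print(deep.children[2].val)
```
10
197
10
19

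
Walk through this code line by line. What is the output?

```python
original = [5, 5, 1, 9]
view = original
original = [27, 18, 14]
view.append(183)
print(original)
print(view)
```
[27, 18, 14]
[5, 5, 1, 9, 183]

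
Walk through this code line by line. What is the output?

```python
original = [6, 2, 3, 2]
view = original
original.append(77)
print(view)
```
[6, 2, 3, 2, 77]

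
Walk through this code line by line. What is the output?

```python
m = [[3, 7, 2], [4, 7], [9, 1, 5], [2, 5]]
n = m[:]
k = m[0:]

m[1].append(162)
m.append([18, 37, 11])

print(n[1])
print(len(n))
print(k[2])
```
[4, 7, 162]
4
[9, 1, 5]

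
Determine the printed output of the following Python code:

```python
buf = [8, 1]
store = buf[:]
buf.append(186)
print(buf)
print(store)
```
[8, 1, 186]
[8, 1]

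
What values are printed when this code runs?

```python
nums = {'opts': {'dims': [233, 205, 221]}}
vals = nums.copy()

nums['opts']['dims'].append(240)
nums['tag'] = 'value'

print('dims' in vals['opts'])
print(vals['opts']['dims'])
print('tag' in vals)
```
True
[233, 205, 221, 240]
False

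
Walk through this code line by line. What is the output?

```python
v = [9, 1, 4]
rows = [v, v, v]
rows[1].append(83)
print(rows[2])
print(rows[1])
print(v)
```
[9, 1, 4, 83]
[9, 1, 4, 83]
[9, 1, 4, 83]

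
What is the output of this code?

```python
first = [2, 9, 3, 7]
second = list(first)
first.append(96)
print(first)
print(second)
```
[2, 9, 3, 7, 96]
[2, 9, 3, 7]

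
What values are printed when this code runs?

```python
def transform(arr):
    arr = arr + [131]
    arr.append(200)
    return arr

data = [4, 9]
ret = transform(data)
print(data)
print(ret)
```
[4, 9]
[4, 9, 131, 200]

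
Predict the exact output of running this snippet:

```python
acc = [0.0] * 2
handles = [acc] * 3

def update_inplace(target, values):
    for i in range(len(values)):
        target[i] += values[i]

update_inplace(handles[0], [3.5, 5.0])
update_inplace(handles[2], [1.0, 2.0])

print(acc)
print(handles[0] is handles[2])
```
[4.5, 7.0]
True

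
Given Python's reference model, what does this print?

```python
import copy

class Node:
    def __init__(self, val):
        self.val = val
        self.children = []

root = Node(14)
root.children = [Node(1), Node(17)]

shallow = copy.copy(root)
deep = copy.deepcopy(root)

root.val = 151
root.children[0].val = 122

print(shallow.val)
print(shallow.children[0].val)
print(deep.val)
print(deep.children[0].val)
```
14
122
14
1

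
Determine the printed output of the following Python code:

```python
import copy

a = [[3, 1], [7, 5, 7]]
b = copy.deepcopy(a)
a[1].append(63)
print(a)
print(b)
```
[[3, 1], [7, 5, 7, 63]]
[[3, 1], [7, 5, 7]]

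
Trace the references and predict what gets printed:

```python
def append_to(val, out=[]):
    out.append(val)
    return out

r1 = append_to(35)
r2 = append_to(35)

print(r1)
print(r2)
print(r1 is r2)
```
[35, 35]
[35, 35]
True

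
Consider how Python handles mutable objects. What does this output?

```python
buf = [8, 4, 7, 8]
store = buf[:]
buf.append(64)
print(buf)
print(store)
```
[8, 4, 7, 8, 64]
[8, 4, 7, 8]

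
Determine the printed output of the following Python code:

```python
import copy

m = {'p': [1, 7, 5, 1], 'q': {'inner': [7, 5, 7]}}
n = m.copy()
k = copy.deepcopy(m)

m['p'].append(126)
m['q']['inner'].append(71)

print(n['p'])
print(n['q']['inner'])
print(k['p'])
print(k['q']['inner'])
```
[1, 7, 5, 1, 126]
[7, 5, 7, 71]
[1, 7, 5, 1]
[7, 5, 7]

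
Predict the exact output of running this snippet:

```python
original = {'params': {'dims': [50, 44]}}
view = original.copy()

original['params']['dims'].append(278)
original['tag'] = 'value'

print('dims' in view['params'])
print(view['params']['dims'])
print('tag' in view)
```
True
[50, 44, 278]
False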